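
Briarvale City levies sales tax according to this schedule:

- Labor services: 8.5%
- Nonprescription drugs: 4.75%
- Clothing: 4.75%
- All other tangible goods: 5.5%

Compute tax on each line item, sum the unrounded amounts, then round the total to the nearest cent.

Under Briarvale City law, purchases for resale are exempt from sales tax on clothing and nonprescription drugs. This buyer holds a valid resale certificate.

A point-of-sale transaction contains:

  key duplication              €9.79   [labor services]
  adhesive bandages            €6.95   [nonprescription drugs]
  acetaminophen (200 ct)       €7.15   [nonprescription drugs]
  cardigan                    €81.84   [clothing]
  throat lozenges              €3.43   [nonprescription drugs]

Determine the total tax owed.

€0.83

Key duplication €9.79: labor services → 8.5% → €0.83215
Adhesive bandages €6.95: nonprescription drugs, buyer-exempt → 0% → €0.00
Acetaminophen (200 ct) €7.15: nonprescription drugs, buyer-exempt → 0% → €0.00
Cardigan €81.84: clothing, buyer-exempt → 0% → €0.00
Throat lozenges €3.43: nonprescription drugs, buyer-exempt → 0% → €0.00
Unrounded tax sum = €0.83215 → €0.83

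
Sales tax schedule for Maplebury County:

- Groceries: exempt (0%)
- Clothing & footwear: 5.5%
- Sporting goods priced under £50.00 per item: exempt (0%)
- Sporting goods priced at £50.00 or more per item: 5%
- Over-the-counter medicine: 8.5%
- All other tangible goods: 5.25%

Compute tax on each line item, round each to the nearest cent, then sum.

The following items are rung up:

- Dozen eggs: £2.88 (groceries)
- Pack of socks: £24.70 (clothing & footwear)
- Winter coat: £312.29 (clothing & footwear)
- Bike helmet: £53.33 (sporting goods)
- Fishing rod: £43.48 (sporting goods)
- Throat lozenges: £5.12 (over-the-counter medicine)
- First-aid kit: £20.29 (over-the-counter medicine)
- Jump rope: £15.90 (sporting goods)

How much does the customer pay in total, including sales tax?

Dozen eggs £2.88: groceries → 0% → £0.00
Pack of socks £24.70: clothing & footwear → 5.5% → £1.36
Winter coat £312.29: clothing & footwear → 5.5% → £17.18
Bike helmet £53.33: sporting goods, £50.00 or more → 5% → £2.67
Fishing rod £43.48: sporting goods, under £50.00 → 0% → £0.00
Throat lozenges £5.12: over-the-counter medicine → 8.5% → £0.44
First-aid kit £20.29: over-the-counter medicine → 8.5% → £1.72
Jump rope £15.90: sporting goods, under £50.00 → 0% → £0.00
Subtotal = £477.99; tax = £23.37; total due = £501.36

£501.36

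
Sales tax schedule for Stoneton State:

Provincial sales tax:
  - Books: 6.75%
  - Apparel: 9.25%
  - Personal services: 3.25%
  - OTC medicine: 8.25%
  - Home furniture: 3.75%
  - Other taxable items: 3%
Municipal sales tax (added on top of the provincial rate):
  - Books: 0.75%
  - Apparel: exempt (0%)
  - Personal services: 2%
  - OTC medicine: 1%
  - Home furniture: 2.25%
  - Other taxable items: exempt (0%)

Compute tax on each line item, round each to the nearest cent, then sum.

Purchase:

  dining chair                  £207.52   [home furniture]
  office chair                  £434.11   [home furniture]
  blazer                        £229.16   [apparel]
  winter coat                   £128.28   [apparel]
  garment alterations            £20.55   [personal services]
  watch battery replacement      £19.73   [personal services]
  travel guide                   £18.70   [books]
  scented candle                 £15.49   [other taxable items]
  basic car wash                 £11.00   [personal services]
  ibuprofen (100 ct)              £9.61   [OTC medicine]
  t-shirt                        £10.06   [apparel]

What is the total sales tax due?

£77.95

Dining chair £207.52: home furniture → 3.75% + 2.25% municipal = 6% → £12.45
Office chair £434.11: home furniture → 3.75% + 2.25% municipal = 6% → £26.05
Blazer £229.16: apparel → 9.25% + 0% municipal = 9.25% → £21.20
Winter coat £128.28: apparel → 9.25% + 0% municipal = 9.25% → £11.87
Garment alterations £20.55: personal services → 3.25% + 2% municipal = 5.25% → £1.08
Watch battery replacement £19.73: personal services → 3.25% + 2% municipal = 5.25% → £1.04
Travel guide £18.70: books → 6.75% + 0.75% municipal = 7.5% → £1.40
Scented candle £15.49: other taxable items → 3% + 0% municipal = 3% → £0.46
Basic car wash £11.00: personal services → 3.25% + 2% municipal = 5.25% → £0.58
Ibuprofen (100 ct) £9.61: OTC medicine → 8.25% + 1% municipal = 9.25% → £0.89
T-shirt £10.06: apparel → 9.25% + 0% municipal = 9.25% → £0.93
Total tax = £12.45 + £26.05 + £21.20 + £11.87 + £1.08 + £1.04 + £1.40 + £0.46 + £0.58 + £0.89 + £0.93 = £77.95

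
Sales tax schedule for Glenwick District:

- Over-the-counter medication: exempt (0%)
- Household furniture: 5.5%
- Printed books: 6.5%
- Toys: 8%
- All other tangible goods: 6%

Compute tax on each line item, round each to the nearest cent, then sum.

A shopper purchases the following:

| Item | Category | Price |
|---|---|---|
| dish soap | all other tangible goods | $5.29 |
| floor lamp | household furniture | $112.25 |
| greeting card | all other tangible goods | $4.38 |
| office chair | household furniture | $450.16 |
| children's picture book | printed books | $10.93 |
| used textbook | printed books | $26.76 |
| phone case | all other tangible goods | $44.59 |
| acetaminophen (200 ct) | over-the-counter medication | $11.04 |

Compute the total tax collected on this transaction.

$36.64

Dish soap $5.29: all other tangible goods → 6% → $0.32
Floor lamp $112.25: household furniture → 5.5% → $6.17
Greeting card $4.38: all other tangible goods → 6% → $0.26
Office chair $450.16: household furniture → 5.5% → $24.76
Children's picture book $10.93: printed books → 6.5% → $0.71
Used textbook $26.76: printed books → 6.5% → $1.74
Phone case $44.59: all other tangible goods → 6% → $2.68
Acetaminophen (200 ct) $11.04: over-the-counter medication → 0% → $0.00
Total tax = $0.32 + $6.17 + $0.26 + $24.76 + $0.71 + $1.74 + $2.68 = $36.64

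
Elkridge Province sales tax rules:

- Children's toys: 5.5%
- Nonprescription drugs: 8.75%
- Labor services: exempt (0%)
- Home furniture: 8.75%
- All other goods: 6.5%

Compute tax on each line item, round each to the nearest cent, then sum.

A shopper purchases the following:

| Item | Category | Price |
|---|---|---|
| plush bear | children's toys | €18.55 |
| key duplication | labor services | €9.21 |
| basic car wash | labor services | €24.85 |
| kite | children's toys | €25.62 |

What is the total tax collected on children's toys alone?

€2.43

Plush bear €18.55: children's toys → 5.5% → €1.02
Kite €25.62: children's toys → 5.5% → €1.41
Tax on children's toys = €1.02 + €1.41 = €2.43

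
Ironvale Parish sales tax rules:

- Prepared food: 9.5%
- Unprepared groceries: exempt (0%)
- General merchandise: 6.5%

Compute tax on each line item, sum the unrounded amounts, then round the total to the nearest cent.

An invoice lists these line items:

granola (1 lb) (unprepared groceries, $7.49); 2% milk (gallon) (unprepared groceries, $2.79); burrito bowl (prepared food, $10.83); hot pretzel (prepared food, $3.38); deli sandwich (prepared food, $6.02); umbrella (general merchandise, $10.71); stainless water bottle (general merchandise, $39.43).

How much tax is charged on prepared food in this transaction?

Burrito bowl $10.83: prepared food → 9.5% → $1.02885
Hot pretzel $3.38: prepared food → 9.5% → $0.3211
Deli sandwich $6.02: prepared food → 9.5% → $0.5719
Tax on prepared food: unrounded sum = $1.92185 → $1.92

$1.92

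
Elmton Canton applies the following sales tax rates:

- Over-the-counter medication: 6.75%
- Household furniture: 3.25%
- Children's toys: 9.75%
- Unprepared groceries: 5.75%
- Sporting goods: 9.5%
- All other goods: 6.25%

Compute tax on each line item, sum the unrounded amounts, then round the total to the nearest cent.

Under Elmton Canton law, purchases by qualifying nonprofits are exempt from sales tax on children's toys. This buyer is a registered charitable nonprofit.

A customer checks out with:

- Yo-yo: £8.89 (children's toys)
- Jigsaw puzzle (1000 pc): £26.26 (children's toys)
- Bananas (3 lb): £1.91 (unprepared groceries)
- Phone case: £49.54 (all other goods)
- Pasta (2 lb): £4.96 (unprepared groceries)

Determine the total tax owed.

£3.49

Yo-yo £8.89: children's toys, buyer-exempt → 0% → £0.00
Jigsaw puzzle (1000 pc) £26.26: children's toys, buyer-exempt → 0% → £0.00
Bananas (3 lb) £1.91: unprepared groceries → 5.75% → £0.109825
Phone case £49.54: all other goods → 6.25% → £3.09625
Pasta (2 lb) £4.96: unprepared groceries → 5.75% → £0.2852
Unrounded tax sum = £3.491275 → £3.49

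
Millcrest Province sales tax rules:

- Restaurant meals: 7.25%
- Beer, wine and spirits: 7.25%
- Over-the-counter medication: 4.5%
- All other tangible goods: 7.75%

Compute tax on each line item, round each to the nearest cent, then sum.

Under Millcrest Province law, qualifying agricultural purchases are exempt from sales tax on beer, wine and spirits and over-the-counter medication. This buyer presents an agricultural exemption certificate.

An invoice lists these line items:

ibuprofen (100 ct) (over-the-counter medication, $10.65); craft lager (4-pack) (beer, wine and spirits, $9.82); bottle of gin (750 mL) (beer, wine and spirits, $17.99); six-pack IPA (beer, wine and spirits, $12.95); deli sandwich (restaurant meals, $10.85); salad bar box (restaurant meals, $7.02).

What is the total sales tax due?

$1.30

Ibuprofen (100 ct) $10.65: over-the-counter medication, buyer-exempt → 0% → $0.00
Craft lager (4-pack) $9.82: beer, wine and spirits, buyer-exempt → 0% → $0.00
Bottle of gin (750 mL) $17.99: beer, wine and spirits, buyer-exempt → 0% → $0.00
Six-pack IPA $12.95: beer, wine and spirits, buyer-exempt → 0% → $0.00
Deli sandwich $10.85: restaurant meals → 7.25% → $0.79
Salad bar box $7.02: restaurant meals → 7.25% → $0.51
Total tax = $0.79 + $0.51 = $1.30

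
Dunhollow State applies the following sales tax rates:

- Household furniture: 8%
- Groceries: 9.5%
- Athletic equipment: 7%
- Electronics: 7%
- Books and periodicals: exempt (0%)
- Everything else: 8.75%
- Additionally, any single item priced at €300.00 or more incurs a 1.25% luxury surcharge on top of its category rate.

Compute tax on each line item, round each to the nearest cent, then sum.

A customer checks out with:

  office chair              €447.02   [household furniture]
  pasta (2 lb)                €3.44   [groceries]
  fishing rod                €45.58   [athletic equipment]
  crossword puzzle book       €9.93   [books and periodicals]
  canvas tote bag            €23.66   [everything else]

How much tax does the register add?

Office chair €447.02: household furniture → 8% + 1.25% surcharge = 9.25% → €41.35
Pasta (2 lb) €3.44: groceries → 9.5% → €0.33
Fishing rod €45.58: athletic equipment → 7% → €3.19
Crossword puzzle book €9.93: books and periodicals → 0% → €0.00
Canvas tote bag €23.66: everything else → 8.75% → €2.07
Total tax = €41.35 + €0.33 + €3.19 + €2.07 = €46.94

€46.94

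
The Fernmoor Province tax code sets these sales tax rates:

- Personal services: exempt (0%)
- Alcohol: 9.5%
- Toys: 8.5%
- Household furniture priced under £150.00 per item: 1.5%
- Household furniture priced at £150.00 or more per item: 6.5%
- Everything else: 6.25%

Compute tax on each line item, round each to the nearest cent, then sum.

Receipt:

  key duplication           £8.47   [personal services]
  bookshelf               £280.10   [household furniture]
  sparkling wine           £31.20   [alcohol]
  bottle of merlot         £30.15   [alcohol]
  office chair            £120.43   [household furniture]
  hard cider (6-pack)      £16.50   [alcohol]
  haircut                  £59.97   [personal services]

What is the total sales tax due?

Key duplication £8.47: personal services → 0% → £0.00
Bookshelf £280.10: household furniture, £150.00 or more → 6.5% → £18.21
Sparkling wine £31.20: alcohol → 9.5% → £2.96
Bottle of merlot £30.15: alcohol → 9.5% → £2.86
Office chair £120.43: household furniture, under £150.00 → 1.5% → £1.81
Hard cider (6-pack) £16.50: alcohol → 9.5% → £1.57
Haircut £59.97: personal services → 0% → £0.00
Total tax = £18.21 + £2.96 + £2.86 + £1.81 + £1.57 = £27.41

£27.41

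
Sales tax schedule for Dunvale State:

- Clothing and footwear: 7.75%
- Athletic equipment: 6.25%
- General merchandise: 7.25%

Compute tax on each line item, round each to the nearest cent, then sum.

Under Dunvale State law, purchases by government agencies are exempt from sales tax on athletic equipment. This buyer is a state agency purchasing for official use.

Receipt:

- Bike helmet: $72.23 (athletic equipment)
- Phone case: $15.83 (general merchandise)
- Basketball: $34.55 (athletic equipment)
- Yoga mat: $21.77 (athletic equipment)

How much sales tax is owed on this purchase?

Bike helmet $72.23: athletic equipment, buyer-exempt → 0% → $0.00
Phone case $15.83: general merchandise → 7.25% → $1.15
Basketball $34.55: athletic equipment, buyer-exempt → 0% → $0.00
Yoga mat $21.77: athletic equipment, buyer-exempt → 0% → $0.00
Total tax = $1.15

$1.15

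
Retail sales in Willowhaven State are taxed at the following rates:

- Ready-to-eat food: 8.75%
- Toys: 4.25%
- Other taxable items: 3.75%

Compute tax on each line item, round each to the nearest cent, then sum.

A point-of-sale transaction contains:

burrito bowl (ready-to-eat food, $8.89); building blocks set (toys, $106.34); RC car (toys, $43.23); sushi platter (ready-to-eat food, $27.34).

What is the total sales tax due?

$9.53

Burrito bowl $8.89: ready-to-eat food → 8.75% → $0.78
Building blocks set $106.34: toys → 4.25% → $4.52
RC car $43.23: toys → 4.25% → $1.84
Sushi platter $27.34: ready-to-eat food → 8.75% → $2.39
Total tax = $0.78 + $4.52 + $1.84 + $2.39 = $9.53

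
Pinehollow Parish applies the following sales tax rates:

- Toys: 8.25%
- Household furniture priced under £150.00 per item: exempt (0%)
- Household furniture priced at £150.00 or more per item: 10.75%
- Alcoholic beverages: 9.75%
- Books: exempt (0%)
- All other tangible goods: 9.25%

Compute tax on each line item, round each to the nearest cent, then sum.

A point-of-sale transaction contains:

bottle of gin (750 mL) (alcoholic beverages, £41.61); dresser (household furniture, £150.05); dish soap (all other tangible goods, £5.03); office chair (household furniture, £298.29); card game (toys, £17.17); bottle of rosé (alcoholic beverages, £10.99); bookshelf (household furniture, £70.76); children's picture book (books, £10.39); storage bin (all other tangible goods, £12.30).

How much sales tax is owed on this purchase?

Bottle of gin (750 mL) £41.61: alcoholic beverages → 9.75% → £4.06
Dresser £150.05: household furniture, £150.00 or more → 10.75% → £16.13
Dish soap £5.03: all other tangible goods → 9.25% → £0.47
Office chair £298.29: household furniture, £150.00 or more → 10.75% → £32.07
Card game £17.17: toys → 8.25% → £1.42
Bottle of rosé £10.99: alcoholic beverages → 9.75% → £1.07
Bookshelf £70.76: household furniture, under £150.00 → 0% → £0.00
Children's picture book £10.39: books → 0% → £0.00
Storage bin £12.30: all other tangible goods → 9.25% → £1.14
Total tax = £4.06 + £16.13 + £0.47 + £32.07 + £1.42 + £1.07 + £1.14 = £56.36

£56.36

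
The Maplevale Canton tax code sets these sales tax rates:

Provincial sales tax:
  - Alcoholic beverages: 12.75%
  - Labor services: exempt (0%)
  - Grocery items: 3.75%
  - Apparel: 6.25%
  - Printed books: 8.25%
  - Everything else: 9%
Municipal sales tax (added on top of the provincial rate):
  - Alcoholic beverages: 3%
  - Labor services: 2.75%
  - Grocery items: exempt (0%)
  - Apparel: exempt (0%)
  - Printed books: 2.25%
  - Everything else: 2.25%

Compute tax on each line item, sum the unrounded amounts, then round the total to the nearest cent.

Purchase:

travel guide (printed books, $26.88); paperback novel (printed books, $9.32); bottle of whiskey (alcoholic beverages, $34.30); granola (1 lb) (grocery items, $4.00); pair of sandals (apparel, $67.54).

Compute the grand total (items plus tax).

$155.61

Travel guide $26.88: printed books → 8.25% + 2.25% municipal = 10.5% → $2.8224
Paperback novel $9.32: printed books → 8.25% + 2.25% municipal = 10.5% → $0.9786
Bottle of whiskey $34.30: alcoholic beverages → 12.75% + 3% municipal = 15.75% → $5.40225
Granola (1 lb) $4.00: grocery items → 3.75% + 0% municipal = 3.75% → $0.15
Pair of sandals $67.54: apparel → 6.25% + 0% municipal = 6.25% → $4.22125
Subtotal = $142.04; unrounded tax = $13.5745 → $13.57; total due = $155.61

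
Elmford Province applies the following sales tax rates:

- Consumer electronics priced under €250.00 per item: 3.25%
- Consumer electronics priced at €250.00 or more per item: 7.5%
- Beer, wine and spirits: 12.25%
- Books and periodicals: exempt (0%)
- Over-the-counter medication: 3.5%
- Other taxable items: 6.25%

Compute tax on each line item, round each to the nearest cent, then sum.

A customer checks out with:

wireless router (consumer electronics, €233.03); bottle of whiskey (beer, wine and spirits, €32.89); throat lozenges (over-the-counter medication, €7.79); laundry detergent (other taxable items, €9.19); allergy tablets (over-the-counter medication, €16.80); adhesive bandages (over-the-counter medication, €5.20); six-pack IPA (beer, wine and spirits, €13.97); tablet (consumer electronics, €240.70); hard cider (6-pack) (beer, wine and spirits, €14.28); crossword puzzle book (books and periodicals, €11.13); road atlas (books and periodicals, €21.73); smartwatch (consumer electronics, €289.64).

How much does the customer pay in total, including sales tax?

€942.56

Wireless router €233.03: consumer electronics, under €250.00 → 3.25% → €7.57
Bottle of whiskey €32.89: beer, wine and spirits → 12.25% → €4.03
Throat lozenges €7.79: over-the-counter medication → 3.5% → €0.27
Laundry detergent €9.19: other taxable items → 6.25% → €0.57
Allergy tablets €16.80: over-the-counter medication → 3.5% → €0.59
Adhesive bandages €5.20: over-the-counter medication → 3.5% → €0.18
Six-pack IPA €13.97: beer, wine and spirits → 12.25% → €1.71
Tablet €240.70: consumer electronics, under €250.00 → 3.25% → €7.82
Hard cider (6-pack) €14.28: beer, wine and spirits → 12.25% → €1.75
Crossword puzzle book €11.13: books and periodicals → 0% → €0.00
Road atlas €21.73: books and periodicals → 0% → €0.00
Smartwatch €289.64: consumer electronics, €250.00 or more → 7.5% → €21.72
Subtotal = €896.35; tax = €46.21; total due = €942.56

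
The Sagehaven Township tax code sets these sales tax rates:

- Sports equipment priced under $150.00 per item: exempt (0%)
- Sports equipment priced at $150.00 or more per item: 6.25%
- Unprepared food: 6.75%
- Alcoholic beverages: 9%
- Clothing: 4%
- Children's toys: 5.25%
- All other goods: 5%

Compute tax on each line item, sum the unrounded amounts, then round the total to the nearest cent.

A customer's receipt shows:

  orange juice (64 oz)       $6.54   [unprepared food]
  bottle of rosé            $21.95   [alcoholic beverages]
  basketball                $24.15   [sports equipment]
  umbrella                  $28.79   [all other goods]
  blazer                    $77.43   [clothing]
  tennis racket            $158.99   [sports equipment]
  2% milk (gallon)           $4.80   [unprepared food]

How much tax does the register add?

Orange juice (64 oz) $6.54: unprepared food → 6.75% → $0.44145
Bottle of rosé $21.95: alcoholic beverages → 9% → $1.9755
Basketball $24.15: sports equipment, under $150.00 → 0% → $0.00
Umbrella $28.79: all other goods → 5% → $1.4395
Blazer $77.43: clothing → 4% → $3.0972
Tennis racket $158.99: sports equipment, $150.00 or more → 6.25% → $9.936875
2% milk (gallon) $4.80: unprepared food → 6.75% → $0.324
Unrounded tax sum = $17.214525 → $17.21

$17.21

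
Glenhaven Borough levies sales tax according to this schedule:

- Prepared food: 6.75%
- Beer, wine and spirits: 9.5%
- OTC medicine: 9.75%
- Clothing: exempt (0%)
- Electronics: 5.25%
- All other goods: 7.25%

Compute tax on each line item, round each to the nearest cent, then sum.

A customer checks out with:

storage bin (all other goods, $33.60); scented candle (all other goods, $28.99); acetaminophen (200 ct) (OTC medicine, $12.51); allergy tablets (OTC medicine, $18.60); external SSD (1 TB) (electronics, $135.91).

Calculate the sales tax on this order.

$14.71

Storage bin $33.60: all other goods → 7.25% → $2.44
Scented candle $28.99: all other goods → 7.25% → $2.10
Acetaminophen (200 ct) $12.51: OTC medicine → 9.75% → $1.22
Allergy tablets $18.60: OTC medicine → 9.75% → $1.81
External SSD (1 TB) $135.91: electronics → 5.25% → $7.14
Total tax = $2.44 + $2.10 + $1.22 + $1.81 + $7.14 = $14.71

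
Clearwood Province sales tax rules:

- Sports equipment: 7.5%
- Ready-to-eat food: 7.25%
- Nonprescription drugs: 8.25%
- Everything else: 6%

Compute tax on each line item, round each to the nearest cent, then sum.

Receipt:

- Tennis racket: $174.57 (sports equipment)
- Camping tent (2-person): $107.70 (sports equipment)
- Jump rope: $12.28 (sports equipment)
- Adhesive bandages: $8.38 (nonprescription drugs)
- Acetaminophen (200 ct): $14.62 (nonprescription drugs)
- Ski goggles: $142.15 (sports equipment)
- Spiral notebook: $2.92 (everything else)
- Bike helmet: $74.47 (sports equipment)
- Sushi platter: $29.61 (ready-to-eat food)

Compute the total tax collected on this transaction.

Tennis racket $174.57: sports equipment → 7.5% → $13.09
Camping tent (2-person) $107.70: sports equipment → 7.5% → $8.08
Jump rope $12.28: sports equipment → 7.5% → $0.92
Adhesive bandages $8.38: nonprescription drugs → 8.25% → $0.69
Acetaminophen (200 ct) $14.62: nonprescription drugs → 8.25% → $1.21
Ski goggles $142.15: sports equipment → 7.5% → $10.66
Spiral notebook $2.92: everything else → 6% → $0.18
Bike helmet $74.47: sports equipment → 7.5% → $5.59
Sushi platter $29.61: ready-to-eat food → 7.25% → $2.15
Total tax = $13.09 + $8.08 + $0.92 + $0.69 + $1.21 + $10.66 + $0.18 + $5.59 + $2.15 = $42.57

$42.57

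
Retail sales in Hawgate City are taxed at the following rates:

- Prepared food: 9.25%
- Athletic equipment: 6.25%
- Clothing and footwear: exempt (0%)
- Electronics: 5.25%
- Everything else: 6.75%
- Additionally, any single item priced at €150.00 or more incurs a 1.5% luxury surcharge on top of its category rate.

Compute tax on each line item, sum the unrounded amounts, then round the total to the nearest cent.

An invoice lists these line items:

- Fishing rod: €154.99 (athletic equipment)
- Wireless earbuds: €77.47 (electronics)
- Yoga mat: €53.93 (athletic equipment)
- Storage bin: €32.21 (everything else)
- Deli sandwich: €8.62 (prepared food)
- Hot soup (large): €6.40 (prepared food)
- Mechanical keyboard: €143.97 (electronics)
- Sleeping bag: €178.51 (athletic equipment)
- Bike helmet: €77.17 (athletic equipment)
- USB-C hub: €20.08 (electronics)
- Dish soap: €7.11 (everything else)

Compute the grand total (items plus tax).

Fishing rod €154.99: athletic equipment → 6.25% + 1.5% surcharge = 7.75% → €12.011725
Wireless earbuds €77.47: electronics → 5.25% → €4.067175
Yoga mat €53.93: athletic equipment → 6.25% → €3.370625
Storage bin €32.21: everything else → 6.75% → €2.174175
Deli sandwich €8.62: prepared food → 9.25% → €0.79735
Hot soup (large) €6.40: prepared food → 9.25% → €0.592
Mechanical keyboard €143.97: electronics → 5.25% → €7.558425
Sleeping bag €178.51: athletic equipment → 6.25% + 1.5% surcharge = 7.75% → €13.834525
Bike helmet €77.17: athletic equipment → 6.25% → €4.823125
USB-C hub €20.08: electronics → 5.25% → €1.0542
Dish soap €7.11: everything else → 6.75% → €0.479925
Subtotal = €760.46; unrounded tax = €50.76325 → €50.76; total due = €811.22

€811.22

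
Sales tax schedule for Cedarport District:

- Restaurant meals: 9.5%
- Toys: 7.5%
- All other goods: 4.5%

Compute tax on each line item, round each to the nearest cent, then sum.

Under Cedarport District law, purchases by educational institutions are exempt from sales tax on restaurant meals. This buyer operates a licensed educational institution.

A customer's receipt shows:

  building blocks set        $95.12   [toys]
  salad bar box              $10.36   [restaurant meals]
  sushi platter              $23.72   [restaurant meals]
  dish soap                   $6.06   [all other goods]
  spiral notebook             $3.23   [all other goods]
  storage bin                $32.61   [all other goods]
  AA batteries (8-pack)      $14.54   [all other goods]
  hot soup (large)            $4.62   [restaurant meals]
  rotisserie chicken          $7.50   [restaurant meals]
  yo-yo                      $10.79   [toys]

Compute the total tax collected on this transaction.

$10.48

Building blocks set $95.12: toys → 7.5% → $7.13
Salad bar box $10.36: restaurant meals, buyer-exempt → 0% → $0.00
Sushi platter $23.72: restaurant meals, buyer-exempt → 0% → $0.00
Dish soap $6.06: all other goods → 4.5% → $0.27
Spiral notebook $3.23: all other goods → 4.5% → $0.15
Storage bin $32.61: all other goods → 4.5% → $1.47
AA batteries (8-pack) $14.54: all other goods → 4.5% → $0.65
Hot soup (large) $4.62: restaurant meals, buyer-exempt → 0% → $0.00
Rotisserie chicken $7.50: restaurant meals, buyer-exempt → 0% → $0.00
Yo-yo $10.79: toys → 7.5% → $0.81
Total tax = $7.13 + $0.27 + $0.15 + $1.47 + $0.65 + $0.81 = $10.48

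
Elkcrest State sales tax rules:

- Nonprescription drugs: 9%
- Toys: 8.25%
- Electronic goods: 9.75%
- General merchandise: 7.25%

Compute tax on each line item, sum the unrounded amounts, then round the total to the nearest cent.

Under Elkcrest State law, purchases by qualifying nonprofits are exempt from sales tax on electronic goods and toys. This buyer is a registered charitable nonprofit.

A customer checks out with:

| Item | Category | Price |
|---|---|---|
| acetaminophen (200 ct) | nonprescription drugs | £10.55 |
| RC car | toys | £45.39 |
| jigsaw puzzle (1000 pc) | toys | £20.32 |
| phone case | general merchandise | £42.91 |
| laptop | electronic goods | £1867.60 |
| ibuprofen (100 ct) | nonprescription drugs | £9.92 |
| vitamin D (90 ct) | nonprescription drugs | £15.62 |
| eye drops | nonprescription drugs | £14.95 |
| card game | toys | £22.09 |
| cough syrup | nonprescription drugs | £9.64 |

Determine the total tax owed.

Acetaminophen (200 ct) £10.55: nonprescription drugs → 9% → £0.9495
RC car £45.39: toys, buyer-exempt → 0% → £0.00
Jigsaw puzzle (1000 pc) £20.32: toys, buyer-exempt → 0% → £0.00
Phone case £42.91: general merchandise → 7.25% → £3.110975
Laptop £1867.60: electronic goods, buyer-exempt → 0% → £0.00
Ibuprofen (100 ct) £9.92: nonprescription drugs → 9% → £0.8928
Vitamin D (90 ct) £15.62: nonprescription drugs → 9% → £1.4058
Eye drops £14.95: nonprescription drugs → 9% → £1.3455
Card game £22.09: toys, buyer-exempt → 0% → £0.00
Cough syrup £9.64: nonprescription drugs → 9% → £0.8676
Unrounded tax sum = £8.572175 → £8.57

£8.57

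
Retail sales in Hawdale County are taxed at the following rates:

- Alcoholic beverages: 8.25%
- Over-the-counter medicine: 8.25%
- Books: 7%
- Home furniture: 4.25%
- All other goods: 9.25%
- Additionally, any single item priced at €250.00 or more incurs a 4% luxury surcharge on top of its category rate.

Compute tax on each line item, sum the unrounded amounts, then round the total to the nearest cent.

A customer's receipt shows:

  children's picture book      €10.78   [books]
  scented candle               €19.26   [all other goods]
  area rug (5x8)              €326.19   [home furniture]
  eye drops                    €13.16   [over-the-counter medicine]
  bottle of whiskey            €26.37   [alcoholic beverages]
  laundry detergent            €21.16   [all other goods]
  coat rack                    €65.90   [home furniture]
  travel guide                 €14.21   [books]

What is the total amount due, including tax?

€535.49

Children's picture book €10.78: books → 7% → €0.7546
Scented candle €19.26: all other goods → 9.25% → €1.78155
Area rug (5x8) €326.19: home furniture → 4.25% + 4% surcharge = 8.25% → €26.910675
Eye drops €13.16: over-the-counter medicine → 8.25% → €1.0857
Bottle of whiskey €26.37: alcoholic beverages → 8.25% → €2.175525
Laundry detergent €21.16: all other goods → 9.25% → €1.9573
Coat rack €65.90: home furniture → 4.25% → €2.80075
Travel guide €14.21: books → 7% → €0.9947
Subtotal = €497.03; unrounded tax = €38.4608 → €38.46; total due = €535.49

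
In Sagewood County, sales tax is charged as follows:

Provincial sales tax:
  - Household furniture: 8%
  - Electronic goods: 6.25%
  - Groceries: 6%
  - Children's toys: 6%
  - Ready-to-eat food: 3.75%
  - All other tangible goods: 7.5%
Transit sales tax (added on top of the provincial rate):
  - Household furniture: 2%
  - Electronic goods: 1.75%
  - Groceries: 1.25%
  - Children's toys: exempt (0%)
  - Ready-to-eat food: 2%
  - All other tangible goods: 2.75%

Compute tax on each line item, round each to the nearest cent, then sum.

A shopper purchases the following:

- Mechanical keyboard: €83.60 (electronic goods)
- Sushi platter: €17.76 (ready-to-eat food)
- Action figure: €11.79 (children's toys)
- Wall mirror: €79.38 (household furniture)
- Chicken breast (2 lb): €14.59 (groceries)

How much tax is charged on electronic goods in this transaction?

Mechanical keyboard €83.60: electronic goods → 6.25% + 1.75% transit = 8% → €6.69
Tax on electronic goods = €6.69

€6.69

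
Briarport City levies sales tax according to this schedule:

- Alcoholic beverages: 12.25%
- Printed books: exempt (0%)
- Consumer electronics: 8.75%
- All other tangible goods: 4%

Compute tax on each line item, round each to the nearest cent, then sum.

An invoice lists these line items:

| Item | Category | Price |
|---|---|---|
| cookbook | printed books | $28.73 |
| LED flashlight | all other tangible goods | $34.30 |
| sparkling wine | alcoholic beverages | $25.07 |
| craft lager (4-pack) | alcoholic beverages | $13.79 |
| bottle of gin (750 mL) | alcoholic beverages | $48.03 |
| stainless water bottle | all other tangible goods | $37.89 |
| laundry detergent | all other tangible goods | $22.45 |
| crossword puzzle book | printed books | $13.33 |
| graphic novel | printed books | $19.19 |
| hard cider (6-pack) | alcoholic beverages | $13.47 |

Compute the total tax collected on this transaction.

$16.08

Cookbook $28.73: printed books → 0% → $0.00
LED flashlight $34.30: all other tangible goods → 4% → $1.37
Sparkling wine $25.07: alcoholic beverages → 12.25% → $3.07
Craft lager (4-pack) $13.79: alcoholic beverages → 12.25% → $1.69
Bottle of gin (750 mL) $48.03: alcoholic beverages → 12.25% → $5.88
Stainless water bottle $37.89: all other tangible goods → 4% → $1.52
Laundry detergent $22.45: all other tangible goods → 4% → $0.90
Crossword puzzle book $13.33: printed books → 0% → $0.00
Graphic novel $19.19: printed books → 0% → $0.00
Hard cider (6-pack) $13.47: alcoholic beverages → 12.25% → $1.65
Total tax = $1.37 + $3.07 + $1.69 + $5.88 + $1.52 + $0.90 + $1.65 = $16.08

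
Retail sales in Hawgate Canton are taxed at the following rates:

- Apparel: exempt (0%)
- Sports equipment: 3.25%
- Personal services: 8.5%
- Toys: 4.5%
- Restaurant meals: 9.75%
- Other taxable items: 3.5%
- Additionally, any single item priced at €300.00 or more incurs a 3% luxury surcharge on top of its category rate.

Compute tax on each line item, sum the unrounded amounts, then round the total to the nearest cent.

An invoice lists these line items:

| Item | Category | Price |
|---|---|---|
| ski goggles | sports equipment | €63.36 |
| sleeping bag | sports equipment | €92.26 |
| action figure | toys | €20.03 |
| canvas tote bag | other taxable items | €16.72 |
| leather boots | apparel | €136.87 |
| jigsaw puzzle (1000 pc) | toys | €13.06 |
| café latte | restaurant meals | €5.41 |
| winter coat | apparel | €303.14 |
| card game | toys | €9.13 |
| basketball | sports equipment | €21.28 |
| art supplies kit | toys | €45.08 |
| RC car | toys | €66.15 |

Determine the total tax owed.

Ski goggles €63.36: sports equipment → 3.25% → €2.0592
Sleeping bag €92.26: sports equipment → 3.25% → €2.99845
Action figure €20.03: toys → 4.5% → €0.90135
Canvas tote bag €16.72: other taxable items → 3.5% → €0.5852
Leather boots €136.87: apparel → 0% → €0.00
Jigsaw puzzle (1000 pc) €13.06: toys → 4.5% → €0.5877
Café latte €5.41: restaurant meals → 9.75% → €0.527475
Winter coat €303.14: apparel → 0% + 3% surcharge = 3% → €9.0942
Card game €9.13: toys → 4.5% → €0.41085
Basketball €21.28: sports equipment → 3.25% → €0.6916
Art supplies kit €45.08: toys → 4.5% → €2.0286
RC car €66.15: toys → 4.5% → €2.97675
Unrounded tax sum = €22.861375 → €22.86

€22.86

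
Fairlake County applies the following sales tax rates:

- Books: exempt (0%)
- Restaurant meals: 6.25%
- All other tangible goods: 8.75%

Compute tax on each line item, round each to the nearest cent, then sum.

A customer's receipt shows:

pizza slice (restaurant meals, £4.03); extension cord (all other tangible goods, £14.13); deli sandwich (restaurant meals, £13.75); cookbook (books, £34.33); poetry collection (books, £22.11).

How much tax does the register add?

£2.35

Pizza slice £4.03: restaurant meals → 6.25% → £0.25
Extension cord £14.13: all other tangible goods → 8.75% → £1.24
Deli sandwich £13.75: restaurant meals → 6.25% → £0.86
Cookbook £34.33: books → 0% → £0.00
Poetry collection £22.11: books → 0% → £0.00
Total tax = £0.25 + £1.24 + £0.86 = £2.35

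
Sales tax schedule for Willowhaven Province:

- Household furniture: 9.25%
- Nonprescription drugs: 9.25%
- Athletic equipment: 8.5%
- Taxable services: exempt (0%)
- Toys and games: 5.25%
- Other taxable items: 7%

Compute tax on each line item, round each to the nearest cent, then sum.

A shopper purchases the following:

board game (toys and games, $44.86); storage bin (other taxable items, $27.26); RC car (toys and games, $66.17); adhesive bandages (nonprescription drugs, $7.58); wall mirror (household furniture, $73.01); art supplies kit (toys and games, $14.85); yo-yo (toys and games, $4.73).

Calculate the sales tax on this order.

Board game $44.86: toys and games → 5.25% → $2.36
Storage bin $27.26: other taxable items → 7% → $1.91
RC car $66.17: toys and games → 5.25% → $3.47
Adhesive bandages $7.58: nonprescription drugs → 9.25% → $0.70
Wall mirror $73.01: household furniture → 9.25% → $6.75
Art supplies kit $14.85: toys and games → 5.25% → $0.78
Yo-yo $4.73: toys and games → 5.25% → $0.25
Total tax = $2.36 + $1.91 + $3.47 + $0.70 + $6.75 + $0.78 + $0.25 = $16.22

$16.22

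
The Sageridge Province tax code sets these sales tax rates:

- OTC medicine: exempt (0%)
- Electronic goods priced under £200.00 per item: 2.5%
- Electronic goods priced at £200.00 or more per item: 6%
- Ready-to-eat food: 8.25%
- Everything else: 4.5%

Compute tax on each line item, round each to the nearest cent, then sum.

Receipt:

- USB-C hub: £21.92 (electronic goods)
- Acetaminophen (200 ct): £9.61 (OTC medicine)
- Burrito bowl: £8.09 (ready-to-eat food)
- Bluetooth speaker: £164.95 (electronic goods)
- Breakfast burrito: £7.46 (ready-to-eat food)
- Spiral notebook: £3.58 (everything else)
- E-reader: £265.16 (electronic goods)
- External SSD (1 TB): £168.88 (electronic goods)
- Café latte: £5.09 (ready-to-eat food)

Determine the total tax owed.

£26.67

USB-C hub £21.92: electronic goods, under £200.00 → 2.5% → £0.55
Acetaminophen (200 ct) £9.61: OTC medicine → 0% → £0.00
Burrito bowl £8.09: ready-to-eat food → 8.25% → £0.67
Bluetooth speaker £164.95: electronic goods, under £200.00 → 2.5% → £4.12
Breakfast burrito £7.46: ready-to-eat food → 8.25% → £0.62
Spiral notebook £3.58: everything else → 4.5% → £0.16
E-reader £265.16: electronic goods, £200.00 or more → 6% → £15.91
External SSD (1 TB) £168.88: electronic goods, under £200.00 → 2.5% → £4.22
Café latte £5.09: ready-to-eat food → 8.25% → £0.42
Total tax = £0.55 + £0.67 + £4.12 + £0.62 + £0.16 + £15.91 + £4.22 + £0.42 = £26.67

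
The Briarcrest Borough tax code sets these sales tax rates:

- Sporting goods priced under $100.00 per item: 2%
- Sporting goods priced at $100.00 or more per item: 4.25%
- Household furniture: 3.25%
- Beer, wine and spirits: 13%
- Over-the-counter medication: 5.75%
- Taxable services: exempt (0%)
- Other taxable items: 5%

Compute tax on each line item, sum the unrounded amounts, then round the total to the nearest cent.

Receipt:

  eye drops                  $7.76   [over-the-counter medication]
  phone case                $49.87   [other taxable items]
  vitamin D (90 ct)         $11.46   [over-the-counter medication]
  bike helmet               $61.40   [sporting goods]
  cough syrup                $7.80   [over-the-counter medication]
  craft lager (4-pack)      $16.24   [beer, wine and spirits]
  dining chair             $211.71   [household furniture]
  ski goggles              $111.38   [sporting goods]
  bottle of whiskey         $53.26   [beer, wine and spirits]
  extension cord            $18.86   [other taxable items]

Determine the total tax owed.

Eye drops $7.76: over-the-counter medication → 5.75% → $0.4462
Phone case $49.87: other taxable items → 5% → $2.4935
Vitamin D (90 ct) $11.46: over-the-counter medication → 5.75% → $0.65895
Bike helmet $61.40: sporting goods, under $100.00 → 2% → $1.228
Cough syrup $7.80: over-the-counter medication → 5.75% → $0.4485
Craft lager (4-pack) $16.24: beer, wine and spirits → 13% → $2.1112
Dining chair $211.71: household furniture → 3.25% → $6.880575
Ski goggles $111.38: sporting goods, $100.00 or more → 4.25% → $4.73365
Bottle of whiskey $53.26: beer, wine and spirits → 13% → $6.9238
Extension cord $18.86: other taxable items → 5% → $0.943
Unrounded tax sum = $26.867375 → $26.87

$26.87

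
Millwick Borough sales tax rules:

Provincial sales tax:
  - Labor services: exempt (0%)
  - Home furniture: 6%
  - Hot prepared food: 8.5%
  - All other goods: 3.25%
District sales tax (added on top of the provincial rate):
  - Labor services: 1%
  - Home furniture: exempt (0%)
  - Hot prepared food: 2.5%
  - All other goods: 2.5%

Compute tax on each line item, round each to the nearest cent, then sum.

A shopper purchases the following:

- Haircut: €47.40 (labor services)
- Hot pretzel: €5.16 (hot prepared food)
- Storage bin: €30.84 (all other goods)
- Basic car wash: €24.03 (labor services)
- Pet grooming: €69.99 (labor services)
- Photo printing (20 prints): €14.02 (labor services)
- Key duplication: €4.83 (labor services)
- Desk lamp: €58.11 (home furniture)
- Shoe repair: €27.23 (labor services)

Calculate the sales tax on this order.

€7.70

Haircut €47.40: labor services → 0% + 1% district = 1% → €0.47
Hot pretzel €5.16: hot prepared food → 8.5% + 2.5% district = 11% → €0.57
Storage bin €30.84: all other goods → 3.25% + 2.5% district = 5.75% → €1.77
Basic car wash €24.03: labor services → 0% + 1% district = 1% → €0.24
Pet grooming €69.99: labor services → 0% + 1% district = 1% → €0.70
Photo printing (20 prints) €14.02: labor services → 0% + 1% district = 1% → €0.14
Key duplication €4.83: labor services → 0% + 1% district = 1% → €0.05
Desk lamp €58.11: home furniture → 6% + 0% district = 6% → €3.49
Shoe repair €27.23: labor services → 0% + 1% district = 1% → €0.27
Total tax = €0.47 + €0.57 + €1.77 + €0.24 + €0.70 + €0.14 + €0.05 + €3.49 + €0.27 = €7.70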